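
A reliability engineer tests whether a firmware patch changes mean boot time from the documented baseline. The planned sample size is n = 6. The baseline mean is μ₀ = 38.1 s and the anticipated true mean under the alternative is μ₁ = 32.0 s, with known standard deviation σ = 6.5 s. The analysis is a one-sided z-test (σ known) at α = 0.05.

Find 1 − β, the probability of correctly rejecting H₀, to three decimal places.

Power ≈ 0.743

Standardized effect: d = |μ₁ − μ₀| / σ = |32.0 − 38.1| / 6.5 = 0.9385
Noncentrality parameter: δ = d·√n = 0.9385 × √6 = 2.2988
Critical value for a one-sided test at α = 0.05: z_α = 1.645.
Power = P(Z > 1.645 − δ) = Φ(0.654) = 0.7434.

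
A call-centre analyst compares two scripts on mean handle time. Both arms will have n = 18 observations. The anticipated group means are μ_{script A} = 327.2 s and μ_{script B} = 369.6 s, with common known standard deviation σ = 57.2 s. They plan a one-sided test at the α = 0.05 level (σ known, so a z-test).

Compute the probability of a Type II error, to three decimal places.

Standardized effect: d = |μ_{script A} − μ_{script B}| / σ = |327.2 − 369.6| / 57.2 = 0.7413
Noncentrality parameter: δ = d·√(n/2) = 0.7413 × √(18/2) = 2.2238
One-sided α = 0.05 → critical value z_{0.05} = 1.645.
Power = Φ(δ − 1.645) = Φ(0.579) = 0.7187.
Type II error: β = 1 − power = 1 − 0.7187 = 0.2813.

β ≈ 0.281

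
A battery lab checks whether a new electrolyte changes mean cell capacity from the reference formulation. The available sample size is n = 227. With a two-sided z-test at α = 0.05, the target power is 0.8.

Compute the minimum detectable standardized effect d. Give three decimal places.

Need Φ(δ − 1.960) = 0.8, so δ = 1.960 + 0.842 = 2.802.
(The second rejection-region term Φ(−δ − z_{α/2}) is negligible and dropped.)
δ = d·√n ⇒ d = δ/√n = 2.802/√227 = 0.1859.

d ≈ 0.186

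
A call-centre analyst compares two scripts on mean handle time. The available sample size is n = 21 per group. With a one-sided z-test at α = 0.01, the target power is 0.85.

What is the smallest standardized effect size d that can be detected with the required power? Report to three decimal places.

Need Φ(δ − 2.326) = 0.85, so δ = 2.326 + 1.036 = 3.363.
δ = d·√(n/2) ⇒ d = δ/√(n/2) = 3.363/√(21/2) = 1.0378.

d ≈ 1.038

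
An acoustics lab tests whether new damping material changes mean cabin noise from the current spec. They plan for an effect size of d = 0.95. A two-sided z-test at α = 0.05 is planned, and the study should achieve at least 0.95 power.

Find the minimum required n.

For power 0.95 need Φ(δ − z_{0.025}) = 0.95, so δ = z_{0.025} + z_{0.05} = 1.960 + 1.645 = 3.605.
(Ignoring the negligible lower-tail rejection probability gives the usual closed-form inversion.)
δ = d·√n ⇒ n = (δ/d)² = (3.605 / 0.95)² = 14.40.
Round up to the next whole unit.

n = 15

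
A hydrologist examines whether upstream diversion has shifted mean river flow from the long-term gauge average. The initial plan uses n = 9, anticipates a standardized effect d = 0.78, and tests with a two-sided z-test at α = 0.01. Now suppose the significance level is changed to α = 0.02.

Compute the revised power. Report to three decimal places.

δ = d·√n = 0.78 × √9 = 2.3400 (unchanged). New critical value: z_{0.01} = 2.326.
Revised power = Φ(δ − 2.326) + Φ(−δ − 2.326) = Φ(0.014) + Φ(-4.666) = 0.5054 + 0.0000 = 0.5054.

Power ≈ 0.505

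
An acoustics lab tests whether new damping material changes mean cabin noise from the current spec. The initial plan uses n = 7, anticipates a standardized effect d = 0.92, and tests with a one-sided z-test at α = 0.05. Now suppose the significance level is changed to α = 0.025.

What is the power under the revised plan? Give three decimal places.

Power ≈ 0.682

δ = d·√n = 0.92 × √7 = 2.4341 (unchanged). New critical value: z_{0.025} = 1.960.
Revised power = Φ(δ − 1.960) = Φ(0.474) = 0.6823.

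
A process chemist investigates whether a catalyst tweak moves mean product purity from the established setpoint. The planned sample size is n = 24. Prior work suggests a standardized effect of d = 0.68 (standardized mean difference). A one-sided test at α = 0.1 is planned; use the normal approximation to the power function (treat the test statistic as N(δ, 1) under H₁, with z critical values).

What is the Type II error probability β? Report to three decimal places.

Noncentrality parameter: δ = d·√n = 0.68 × √24 = 3.3313
One-sided α = 0.1 → critical value z_{0.1} = 1.282.
Power = Φ(δ − 1.282) = Φ(2.050) = 0.9798.
Type II error: β = 1 − power = 1 − 0.9798 = 0.0202.

β ≈ 0.020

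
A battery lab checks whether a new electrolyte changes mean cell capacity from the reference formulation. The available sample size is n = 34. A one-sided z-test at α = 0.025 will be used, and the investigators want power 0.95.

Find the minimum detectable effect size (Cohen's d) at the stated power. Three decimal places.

d ≈ 0.618

Need Φ(δ − 1.960) = 0.95, so δ = 1.960 + 1.645 = 3.605.
δ = d·√n ⇒ d = δ/√n = 3.605/√34 = 0.6182.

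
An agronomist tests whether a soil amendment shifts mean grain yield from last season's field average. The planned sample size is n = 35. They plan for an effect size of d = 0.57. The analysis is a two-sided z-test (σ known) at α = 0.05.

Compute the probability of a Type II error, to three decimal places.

Noncentrality parameter: δ = d·√n = 0.57 × √35 = 3.3722
Critical value for a two-sided test at α = 0.05: z_{α/2} = 1.960.
Power = Φ(δ − 1.960) + Φ(−δ − 1.960) = Φ(1.412) + Φ(-5.332) = 0.9211 + 0.0000 = 0.9211.
Type II error: β = 1 − power = 1 − 0.9211 = 0.0789.

β ≈ 0.079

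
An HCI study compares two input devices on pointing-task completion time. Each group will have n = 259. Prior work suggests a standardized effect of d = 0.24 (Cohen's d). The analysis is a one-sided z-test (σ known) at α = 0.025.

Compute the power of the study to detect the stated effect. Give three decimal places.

Noncentrality parameter: δ = d·√(n/2) = 0.24 × √(259/2) = 2.7312
Critical value for a one-sided test at α = 0.025: z_α = 1.960.
Power = Φ(δ − 1.960) = Φ(0.771) = 0.7797.

Power ≈ 0.780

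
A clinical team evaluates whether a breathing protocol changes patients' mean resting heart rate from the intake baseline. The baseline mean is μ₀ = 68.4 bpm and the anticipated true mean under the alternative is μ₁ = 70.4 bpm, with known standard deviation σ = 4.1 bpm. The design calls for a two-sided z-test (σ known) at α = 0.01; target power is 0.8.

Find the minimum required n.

n = 50

Standardized effect: d = |μ₁ − μ₀| / σ = |70.4 − 68.4| / 4.1 = 0.4878
Set Φ(δ − 2.576) = 0.8; then δ − 2.576 = Φ⁻¹(0.8) = 0.842, giving δ = 3.417.
(Ignoring the negligible lower-tail rejection probability gives the usual closed-form inversion.)
δ = d·√n ⇒ n = (δ/d)² = (3.417 / 0.4878)² = 49.08.
Round up to the next whole unit.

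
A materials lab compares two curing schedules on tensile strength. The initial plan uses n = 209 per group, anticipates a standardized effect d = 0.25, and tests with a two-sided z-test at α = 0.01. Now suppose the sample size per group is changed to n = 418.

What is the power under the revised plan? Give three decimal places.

Power ≈ 0.850

With n = 418 per group: δ = d·√(n/2) = 0.25 × √(418/2) = 3.6142. Critical value z_{0.005} = 2.576.
Revised power = Φ(δ − 2.576) + Φ(−δ − 2.576) = Φ(1.038) + Φ(-6.190) = 0.8505 + 0.0000 = 0.8505.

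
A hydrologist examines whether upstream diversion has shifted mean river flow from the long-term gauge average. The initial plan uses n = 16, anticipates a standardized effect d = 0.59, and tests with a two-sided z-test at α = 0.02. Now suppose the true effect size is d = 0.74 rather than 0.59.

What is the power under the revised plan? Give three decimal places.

Power ≈ 0.737

With d = 0.74: δ = d·√n = 0.74 × √16 = 2.9600. Critical value z_{0.01} = 2.326.
Revised power = Φ(δ − 2.326) + Φ(−δ − 2.326) = Φ(0.634) + Φ(-5.286) = 0.7368 + 0.0000 = 0.7368.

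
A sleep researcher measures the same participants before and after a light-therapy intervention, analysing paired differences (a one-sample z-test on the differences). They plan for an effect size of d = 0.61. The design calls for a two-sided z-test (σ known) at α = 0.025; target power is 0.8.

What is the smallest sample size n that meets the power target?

n = 26

For power 0.8 need Φ(δ − z_{0.0125}) = 0.8, so δ = z_{0.0125} + z_{0.20} = 2.241 + 0.842 = 3.083.
(Ignoring the negligible lower-tail rejection probability gives the usual closed-form inversion.)
δ = d·√n ⇒ n = (δ/d)² = (3.083 / 0.61)² = 25.54.
Round up to the next whole unit.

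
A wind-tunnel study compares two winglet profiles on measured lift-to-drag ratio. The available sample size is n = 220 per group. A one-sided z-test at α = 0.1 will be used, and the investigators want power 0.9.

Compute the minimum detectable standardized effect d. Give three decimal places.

d ≈ 0.244

Required noncentrality: δ = z_{0.1} + z_{0.10} = 1.282 + 1.282 = 2.563.
δ = d·√(n/2) ⇒ d = δ/√(n/2) = 2.563/√(220/2) = 0.2444.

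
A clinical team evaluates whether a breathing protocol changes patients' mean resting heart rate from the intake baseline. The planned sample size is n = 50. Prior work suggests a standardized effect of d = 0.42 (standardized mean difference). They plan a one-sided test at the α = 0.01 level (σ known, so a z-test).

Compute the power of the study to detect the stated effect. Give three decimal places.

Noncentrality parameter: λ = d·√n = 0.42 × √50 = 2.9698
Critical value for a one-sided test at α = 0.01: z_α = 2.326.
Power = P(Z > 2.326 − λ) = Φ(0.644) = 0.7401.

Power ≈ 0.740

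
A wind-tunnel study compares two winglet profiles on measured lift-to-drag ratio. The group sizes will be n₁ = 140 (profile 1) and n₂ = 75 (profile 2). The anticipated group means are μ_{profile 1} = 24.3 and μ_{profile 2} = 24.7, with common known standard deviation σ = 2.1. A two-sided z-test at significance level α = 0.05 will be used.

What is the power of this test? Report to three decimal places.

Standardized effect: d = |μ_{profile 1} − μ_{profile 2}| / σ = |24.3 − 24.7| / 2.1 = 0.1905
Noncentrality parameter: δ = d / √(1/n₁ + 1/n₂) = 0.1905 / √(1/140 + 1/75) = 1.3311
Critical value for a two-sided test at α = 0.05: z_{α/2} = 1.960.
Power = Φ(δ − 1.960) + Φ(−δ − 1.960) = Φ(-0.629) + Φ(-3.291) = 0.2647 + 0.0005 = 0.2652.

Power ≈ 0.265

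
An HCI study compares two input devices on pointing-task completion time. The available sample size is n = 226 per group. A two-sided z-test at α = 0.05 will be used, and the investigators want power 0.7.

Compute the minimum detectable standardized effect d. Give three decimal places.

Required noncentrality: δ = z_{0.025} + z_{0.30} = 1.960 + 0.524 = 2.484.
(Lower-tail contribution to power is negligible for δ > 0.)
δ = d·√(n/2) ⇒ d = δ/√(n/2) = 2.484/√(226/2) = 0.2337.

d ≈ 0.234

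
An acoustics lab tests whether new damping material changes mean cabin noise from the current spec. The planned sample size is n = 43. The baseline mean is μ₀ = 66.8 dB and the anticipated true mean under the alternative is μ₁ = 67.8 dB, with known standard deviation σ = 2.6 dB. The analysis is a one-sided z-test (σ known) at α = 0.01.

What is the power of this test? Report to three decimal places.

Standardized effect: d = |μ₁ − μ₀| / σ = |67.8 − 66.8| / 2.6 = 0.3846
Noncentrality parameter: λ = d·√n = 0.3846 × √43 = 2.5221
Critical value for a one-sided test at α = 0.01: z_α = 2.326.
Power = P(Z > 2.326 − λ) = Φ(0.196) = 0.5776.

Power ≈ 0.578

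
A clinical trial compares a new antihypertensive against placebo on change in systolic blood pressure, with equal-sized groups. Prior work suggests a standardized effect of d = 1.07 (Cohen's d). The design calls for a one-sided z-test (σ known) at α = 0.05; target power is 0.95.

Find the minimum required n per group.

Set Φ(δ − 1.645) = 0.95; then δ − 1.645 = Φ⁻¹(0.95) = 1.645, giving δ = 3.290.
δ = d·√(n/2) ⇒ n = 2(δ/d)² = 2 × (3.290 / 1.07)² = 18.91.
Rounding up, n = 19 per group.

n = 19 per group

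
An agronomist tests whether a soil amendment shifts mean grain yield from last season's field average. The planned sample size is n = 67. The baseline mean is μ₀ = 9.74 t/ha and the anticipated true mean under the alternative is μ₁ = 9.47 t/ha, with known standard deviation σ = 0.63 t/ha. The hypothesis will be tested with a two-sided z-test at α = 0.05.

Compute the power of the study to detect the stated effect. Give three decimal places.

Power ≈ 0.939

Standardized effect: d = |μ₁ − μ₀| / σ = |9.47 − 9.74| / 0.63 = 0.4286
Noncentrality parameter: δ = d·√n = 0.4286 × √67 = 3.5080
Critical value for a two-sided test at α = 0.05: z_{α/2} = 1.960.
Power = Φ(δ − 1.960) + Φ(−δ − 1.960) = Φ(1.548) + Φ(-5.468) = 0.9392 + 0.0000 = 0.9392.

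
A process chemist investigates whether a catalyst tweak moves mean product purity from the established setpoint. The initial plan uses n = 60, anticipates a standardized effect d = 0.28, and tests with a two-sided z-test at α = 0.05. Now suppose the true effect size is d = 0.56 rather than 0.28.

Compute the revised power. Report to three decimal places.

With d = 0.56: δ = d·√n = 0.56 × √60 = 4.3377. Critical value z_{0.025} = 1.960.
Revised power = Φ(δ − 1.960) + Φ(−δ − 1.960) = Φ(2.378) + Φ(-6.298) = 0.9913 + 0.0000 = 0.9913.

Power ≈ 0.991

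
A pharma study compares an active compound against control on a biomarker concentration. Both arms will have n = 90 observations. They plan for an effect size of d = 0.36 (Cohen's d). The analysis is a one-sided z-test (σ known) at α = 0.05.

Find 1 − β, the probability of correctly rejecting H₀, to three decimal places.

Noncentrality parameter: λ = d·√(n/2) = 0.36 × √(90/2) = 2.4150
Critical value for a one-sided test at α = 0.05: z_α = 1.645.
Power = P(Z > 1.645 − λ) = Φ(0.770) = 0.7794.

Power ≈ 0.779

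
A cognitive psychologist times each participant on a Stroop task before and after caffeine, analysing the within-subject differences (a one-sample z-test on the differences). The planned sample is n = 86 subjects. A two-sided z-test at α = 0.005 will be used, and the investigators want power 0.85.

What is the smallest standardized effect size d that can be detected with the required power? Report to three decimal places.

d ≈ 0.414

Required noncentrality: δ = z_{0.0025} + z_{0.15} = 2.807 + 1.036 = 3.843.
(The second rejection-region term Φ(−δ − z_{α/2}) is negligible and dropped.)
δ = d·√n ⇒ d = δ/√n = 3.843/√86 = 0.4145.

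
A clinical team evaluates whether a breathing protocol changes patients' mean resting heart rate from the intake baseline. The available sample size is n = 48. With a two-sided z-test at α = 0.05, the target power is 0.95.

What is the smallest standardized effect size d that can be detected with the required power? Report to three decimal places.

Required noncentrality: δ = z_{0.025} + z_{0.05} = 1.960 + 1.645 = 3.605.
(Lower-tail contribution to power is negligible for δ > 0.)
δ = d·√n ⇒ d = δ/√n = 3.605/√48 = 0.5203.

d ≈ 0.520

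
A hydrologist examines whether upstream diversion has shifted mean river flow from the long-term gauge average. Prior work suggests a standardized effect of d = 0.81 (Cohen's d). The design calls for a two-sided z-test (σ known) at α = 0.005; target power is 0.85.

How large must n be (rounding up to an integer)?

For power 0.85 need Φ(δ − z_{0.0025}) = 0.85, so δ = z_{0.0025} + z_{0.15} = 2.807 + 1.036 = 3.843.
(Ignoring the negligible lower-tail rejection probability gives the usual closed-form inversion.)
δ = d·√n ⇒ n = (δ/d)² = (3.843 / 0.81)² = 22.52.
Rounding up, n = 23.

n = 23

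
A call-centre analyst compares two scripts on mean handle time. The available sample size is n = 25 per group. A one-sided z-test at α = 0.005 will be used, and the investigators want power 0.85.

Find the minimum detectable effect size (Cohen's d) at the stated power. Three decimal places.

Need Φ(δ − 2.576) = 0.85, so δ = 2.576 + 1.036 = 3.612.
δ = d·√(n/2) ⇒ d = δ/√(n/2) = 3.612/√(25/2) = 1.0217.

d ≈ 1.022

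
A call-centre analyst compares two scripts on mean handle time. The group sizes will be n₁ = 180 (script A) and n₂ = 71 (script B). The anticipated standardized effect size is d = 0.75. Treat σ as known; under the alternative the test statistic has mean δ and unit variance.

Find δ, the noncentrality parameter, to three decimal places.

δ ≈ 5.352

The noncentrality parameter scales effect size by the design's sample-size factor: δ = d / √(1/n₁ + 1/n₂) = 0.75 / √(1/180 + 1/71) = 5.3517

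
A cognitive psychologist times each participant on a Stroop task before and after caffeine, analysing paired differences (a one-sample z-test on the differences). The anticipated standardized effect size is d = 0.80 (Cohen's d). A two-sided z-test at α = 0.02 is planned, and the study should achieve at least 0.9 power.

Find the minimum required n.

Set Φ(δ − 2.326) = 0.9; then δ − 2.326 = Φ⁻¹(0.9) = 1.282, giving δ = 3.608.
(For δ > 0 the lower-tail rejection region contributes negligibly to power, so the one-term inversion is standard.)
δ = d·√n ⇒ n = (δ/d)² = (3.608 / 0.80)² = 20.34.
Round up to the next whole unit.

n = 21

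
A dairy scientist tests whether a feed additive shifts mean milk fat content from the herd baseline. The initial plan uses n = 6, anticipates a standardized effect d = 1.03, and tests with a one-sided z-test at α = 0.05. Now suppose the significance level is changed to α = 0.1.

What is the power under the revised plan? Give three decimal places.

Power ≈ 0.893

δ = d·√n = 1.03 × √6 = 2.5230 (unchanged). New critical value: z_{0.1} = 1.282.
Revised power = Φ(δ − 1.282) = Φ(1.241) = 0.8928.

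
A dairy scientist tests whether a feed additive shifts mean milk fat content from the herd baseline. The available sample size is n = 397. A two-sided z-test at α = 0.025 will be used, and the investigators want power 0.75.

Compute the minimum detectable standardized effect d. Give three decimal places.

Required noncentrality: δ = z_{0.0125} + z_{0.25} = 2.241 + 0.674 = 2.916.
(Lower-tail contribution to power is negligible for δ > 0.)
δ = d·√n ⇒ d = δ/√n = 2.916/√397 = 0.1463.

d ≈ 0.146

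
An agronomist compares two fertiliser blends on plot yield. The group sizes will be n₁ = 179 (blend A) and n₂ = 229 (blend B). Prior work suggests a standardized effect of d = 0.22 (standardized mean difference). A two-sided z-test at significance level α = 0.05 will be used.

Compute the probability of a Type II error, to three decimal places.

β ≈ 0.403

Noncentrality parameter: δ = d / √(1/n₁ + 1/n₂) = 0.22 / √(1/179 + 1/229) = 2.2051
Critical value for a two-sided test at α = 0.05: z_{α/2} = 1.960.
Power = Φ(δ − 1.960) + Φ(−δ − 1.960) = Φ(0.245) + Φ(-4.165) = 0.5968 + 0.0000 = 0.5969.
Type II error: β = 1 − power = 1 − 0.5969 = 0.4031.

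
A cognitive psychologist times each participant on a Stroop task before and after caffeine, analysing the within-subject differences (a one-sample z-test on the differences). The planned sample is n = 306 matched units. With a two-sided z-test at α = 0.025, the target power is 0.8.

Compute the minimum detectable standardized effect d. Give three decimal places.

d ≈ 0.176

Required noncentrality: δ = z_{0.0125} + z_{0.20} = 2.241 + 0.842 = 3.083.
(The second rejection-region term Φ(−δ − z_{α/2}) is negligible and dropped.)
δ = d·√n ⇒ d = δ/√n = 3.083/√306 = 0.1762.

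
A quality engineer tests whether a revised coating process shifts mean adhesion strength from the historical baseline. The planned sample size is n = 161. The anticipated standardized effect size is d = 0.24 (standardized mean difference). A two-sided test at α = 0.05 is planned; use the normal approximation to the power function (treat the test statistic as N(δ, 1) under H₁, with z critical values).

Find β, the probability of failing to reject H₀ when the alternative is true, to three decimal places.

Noncentrality parameter: λ = d·√n = 0.24 × √161 = 3.0453
Two-sided α = 0.05 → critical value z_{0.025} = 1.960.
Power = Φ(λ − 1.960) + Φ(−λ − 1.960) = Φ(1.085) + Φ(-5.005) = 0.8611 + 0.0000 = 0.8611.
Type II error: β = 1 − power = 1 − 0.8611 = 0.1389.

β ≈ 0.139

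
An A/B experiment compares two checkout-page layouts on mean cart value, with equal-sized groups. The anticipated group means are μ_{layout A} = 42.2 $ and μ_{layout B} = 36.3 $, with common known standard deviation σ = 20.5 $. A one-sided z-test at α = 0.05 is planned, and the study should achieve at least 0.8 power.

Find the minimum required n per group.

n = 150 per group

Standardized effect: d = |μ_{layout A} − μ_{layout B}| / σ = |42.2 − 36.3| / 20.5 = 0.2878
Set Φ(δ − 1.645) = 0.8; then δ − 1.645 = Φ⁻¹(0.8) = 0.842, giving δ = 2.486.
δ = d·√(n/2) ⇒ n = 2(δ/d)² = 2 × (2.486 / 0.2878)² = 149.28.
Round up to the next whole unit.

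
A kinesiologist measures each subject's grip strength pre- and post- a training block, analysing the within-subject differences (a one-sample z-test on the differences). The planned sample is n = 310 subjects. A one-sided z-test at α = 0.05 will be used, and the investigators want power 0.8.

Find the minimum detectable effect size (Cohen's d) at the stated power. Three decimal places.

d ≈ 0.141

Need Φ(δ − 1.645) = 0.8, so δ = 1.645 + 0.842 = 2.486.
δ = d·√n ⇒ d = δ/√n = 2.486/√310 = 0.1412.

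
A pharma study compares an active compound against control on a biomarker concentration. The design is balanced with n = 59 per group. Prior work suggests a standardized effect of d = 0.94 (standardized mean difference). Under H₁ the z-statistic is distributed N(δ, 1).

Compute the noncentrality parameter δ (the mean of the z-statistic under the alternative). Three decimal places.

δ ≈ 5.106

The noncentrality parameter scales effect size by the design's sample-size factor: δ = d·√(n/2) = 0.94 × √(59/2) = 5.1055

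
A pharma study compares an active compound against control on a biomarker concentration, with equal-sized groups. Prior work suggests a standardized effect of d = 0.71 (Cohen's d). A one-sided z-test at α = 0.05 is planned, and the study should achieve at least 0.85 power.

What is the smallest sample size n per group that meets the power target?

n = 29 per group

For power 0.85 need Φ(δ − z_{0.05}) = 0.85, so δ = z_{0.05} + z_{0.15} = 1.645 + 1.036 = 2.681.
δ = d·√(n/2) ⇒ n = 2(δ/d)² = 2 × (2.681 / 0.71)² = 28.52.
Rounding up, n = 29 per group.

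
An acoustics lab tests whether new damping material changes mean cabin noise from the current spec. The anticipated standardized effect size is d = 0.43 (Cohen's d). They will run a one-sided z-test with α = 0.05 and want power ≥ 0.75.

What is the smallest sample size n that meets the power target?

For power 0.75 need Φ(δ − z_{0.05}) = 0.75, so δ = z_{0.05} + z_{0.25} = 1.645 + 0.674 = 2.319.
δ = d·√n ⇒ n = (δ/d)² = (2.319 / 0.43)² = 29.09.
Round up to the next whole unit.

n = 30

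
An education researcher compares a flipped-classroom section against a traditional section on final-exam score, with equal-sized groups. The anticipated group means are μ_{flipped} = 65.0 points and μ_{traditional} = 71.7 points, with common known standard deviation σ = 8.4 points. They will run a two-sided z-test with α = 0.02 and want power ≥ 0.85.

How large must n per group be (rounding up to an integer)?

n = 36 per group

Standardized effect: d = |μ_{flipped} − μ_{traditional}| / σ = |65.0 − 71.7| / 8.4 = 0.7976
Set Φ(δ − 2.326) = 0.85; then δ − 2.326 = Φ⁻¹(0.85) = 1.036, giving δ = 3.363.
(Ignoring the negligible lower-tail rejection probability gives the usual closed-form inversion.)
δ = d·√(n/2) ⇒ n = 2(δ/d)² = 2 × (3.363 / 0.7976)² = 35.55.
Round up to the next whole unit.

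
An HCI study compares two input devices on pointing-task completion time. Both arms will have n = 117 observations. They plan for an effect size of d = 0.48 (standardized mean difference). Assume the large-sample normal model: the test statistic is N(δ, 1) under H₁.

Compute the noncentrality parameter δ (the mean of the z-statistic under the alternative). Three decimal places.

The noncentrality parameter scales effect size by the design's sample-size factor: δ = d·√(n/2) = 0.48 × √(117/2) = 3.6713

δ ≈ 3.671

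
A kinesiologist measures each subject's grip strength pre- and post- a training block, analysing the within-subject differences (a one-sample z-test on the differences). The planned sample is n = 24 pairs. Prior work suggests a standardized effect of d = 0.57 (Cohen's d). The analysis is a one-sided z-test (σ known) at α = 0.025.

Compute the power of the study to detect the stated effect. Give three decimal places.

Power ≈ 0.797

Noncentrality parameter: δ = d·√n = 0.57 × √24 = 2.7924
Critical value for a one-sided test at α = 0.025: z_α = 1.960.
Power = Φ(δ − 1.960) = Φ(0.832) = 0.7974.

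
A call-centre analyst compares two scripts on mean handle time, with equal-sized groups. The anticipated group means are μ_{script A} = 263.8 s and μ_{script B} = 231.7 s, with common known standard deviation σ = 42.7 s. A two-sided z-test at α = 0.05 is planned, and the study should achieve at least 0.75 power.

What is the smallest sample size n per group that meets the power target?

n = 25 per group

Standardized effect: d = |μ_{script A} − μ_{script B}| / σ = |263.8 − 231.7| / 42.7 = 0.7518
For power 0.75 need Φ(δ − z_{0.025}) = 0.75, so δ = z_{0.025} + z_{0.25} = 1.960 + 0.674 = 2.634.
(Ignoring the negligible lower-tail rejection probability gives the usual closed-form inversion.)
δ = d·√(n/2) ⇒ n = 2(δ/d)² = 2 × (2.634 / 0.7518)² = 24.56.
Rounding up, n = 25 per group.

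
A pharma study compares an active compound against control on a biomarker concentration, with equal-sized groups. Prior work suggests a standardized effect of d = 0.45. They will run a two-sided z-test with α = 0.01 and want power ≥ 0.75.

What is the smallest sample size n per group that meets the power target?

Set Φ(δ − 2.576) = 0.75; then δ − 2.576 = Φ⁻¹(0.75) = 0.674, giving δ = 3.250.
(Ignoring the negligible lower-tail rejection probability gives the usual closed-form inversion.)
δ = d·√(n/2) ⇒ n = 2(δ/d)² = 2 × (3.250 / 0.45)² = 104.34.
Rounding up, n = 105 per group.

n = 105 per group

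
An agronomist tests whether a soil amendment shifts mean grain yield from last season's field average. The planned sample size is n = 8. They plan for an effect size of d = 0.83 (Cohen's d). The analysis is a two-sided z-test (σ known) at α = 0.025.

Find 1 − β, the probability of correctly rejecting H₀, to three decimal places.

Power ≈ 0.542

Noncentrality parameter: δ = d·√n = 0.83 × √8 = 2.3476
Two-sided α = 0.025 → critical value z_{0.0125} = 2.241.
Power = Φ(δ − 2.241) + Φ(−δ − 2.241) = Φ(0.106) + Φ(-4.589) = 0.5423 + 0.0000 = 0.5423.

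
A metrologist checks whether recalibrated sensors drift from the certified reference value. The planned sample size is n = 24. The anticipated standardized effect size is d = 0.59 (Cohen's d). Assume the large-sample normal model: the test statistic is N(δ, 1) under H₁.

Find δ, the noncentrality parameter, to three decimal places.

δ ≈ 2.890

The noncentrality parameter scales effect size by the design's sample-size factor: δ = d·√n = 0.59 × √24 = 2.8904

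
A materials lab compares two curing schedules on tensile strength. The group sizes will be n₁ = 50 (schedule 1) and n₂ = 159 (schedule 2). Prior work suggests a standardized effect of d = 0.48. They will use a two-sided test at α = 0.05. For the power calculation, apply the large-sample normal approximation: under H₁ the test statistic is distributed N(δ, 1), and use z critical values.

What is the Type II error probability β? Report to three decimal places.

Noncentrality parameter: λ = d / √(1/n₁ + 1/n₂) = 0.48 / √(1/50 + 1/159) = 2.9604
Critical value for a two-sided test at α = 0.05: z_{α/2} = 1.960.
Power = Φ(λ − 1.960) + Φ(−λ − 1.960) = Φ(1.000) + Φ(-4.920) = 0.8415 + 0.0000 = 0.8415.
Type II error: β = 1 − power = 1 − 0.8415 = 0.1585.

β ≈ 0.159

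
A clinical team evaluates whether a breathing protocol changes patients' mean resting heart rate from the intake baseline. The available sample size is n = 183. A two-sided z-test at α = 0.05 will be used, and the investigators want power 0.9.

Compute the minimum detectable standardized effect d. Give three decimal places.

Need Φ(δ − 1.960) = 0.9, so δ = 1.960 + 1.282 = 3.242.
(The second rejection-region term Φ(−δ − z_{α/2}) is negligible and dropped.)
δ = d·√n ⇒ d = δ/√n = 3.242/√183 = 0.2396.

d ≈ 0.240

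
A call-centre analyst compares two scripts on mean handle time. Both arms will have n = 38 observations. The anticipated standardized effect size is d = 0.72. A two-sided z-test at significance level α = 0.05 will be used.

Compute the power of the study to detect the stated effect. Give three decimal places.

Power ≈ 0.881

Noncentrality parameter: δ = d·√(n/2) = 0.72 × √(38/2) = 3.1384
Two-sided α = 0.05 → critical value z_{0.025} = 1.960.
Power = Φ(δ − 1.960) + Φ(−δ − 1.960) = Φ(1.178) + Φ(-5.098) = 0.8807 + 0.0000 = 0.8807.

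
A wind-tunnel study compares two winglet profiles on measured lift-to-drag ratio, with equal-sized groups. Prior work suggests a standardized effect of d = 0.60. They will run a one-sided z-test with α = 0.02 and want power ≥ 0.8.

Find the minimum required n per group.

For power 0.8 need Φ(δ − z_{0.02}) = 0.8, so δ = z_{0.02} + z_{0.20} = 2.054 + 0.842 = 2.895.
δ = d·√(n/2) ⇒ n = 2(δ/d)² = 2 × (2.895 / 0.60)² = 46.57.
Rounding up, n = 47 per group.

n = 47 per group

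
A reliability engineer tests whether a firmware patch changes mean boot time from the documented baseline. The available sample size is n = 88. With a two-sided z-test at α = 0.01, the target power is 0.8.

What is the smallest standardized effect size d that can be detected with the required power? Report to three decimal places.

Required noncentrality: δ = z_{0.005} + z_{0.20} = 2.576 + 0.842 = 3.417.
(Lower-tail contribution to power is negligible for δ > 0.)
δ = d·√n ⇒ d = δ/√n = 3.417/√88 = 0.3643.

d ≈ 0.364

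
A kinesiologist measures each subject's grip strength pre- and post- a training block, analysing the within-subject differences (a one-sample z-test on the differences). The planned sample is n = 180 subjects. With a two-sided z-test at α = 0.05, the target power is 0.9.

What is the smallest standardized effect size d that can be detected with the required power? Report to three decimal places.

d ≈ 0.242

Required noncentrality: δ = z_{0.025} + z_{0.10} = 1.960 + 1.282 = 3.242.
(The second rejection-region term Φ(−δ − z_{α/2}) is negligible and dropped.)
δ = d·√n ⇒ d = δ/√n = 3.242/√180 = 0.2416.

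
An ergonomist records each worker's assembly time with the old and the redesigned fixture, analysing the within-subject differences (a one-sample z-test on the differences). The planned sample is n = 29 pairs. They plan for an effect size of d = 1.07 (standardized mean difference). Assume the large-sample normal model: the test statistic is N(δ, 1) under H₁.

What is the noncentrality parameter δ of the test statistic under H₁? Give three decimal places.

δ ≈ 5.762

δ = d·√n = 1.07 × √29 = 5.7621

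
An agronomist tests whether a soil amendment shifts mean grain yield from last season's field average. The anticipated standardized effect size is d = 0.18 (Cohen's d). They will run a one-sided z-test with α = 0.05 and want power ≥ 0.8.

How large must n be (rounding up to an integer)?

For power 0.8 need Φ(δ − z_{0.05}) = 0.8, so δ = z_{0.05} + z_{0.20} = 1.645 + 0.842 = 2.486.
δ = d·√n ⇒ n = (δ/d)² = (2.486 / 0.18)² = 190.82.
Rounding up, n = 191.

n = 191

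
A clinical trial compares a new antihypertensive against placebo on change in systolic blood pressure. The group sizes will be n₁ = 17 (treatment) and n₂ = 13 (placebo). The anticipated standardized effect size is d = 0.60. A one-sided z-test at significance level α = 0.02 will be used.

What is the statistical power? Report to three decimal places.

Noncentrality parameter: δ = d / √(1/n₁ + 1/n₂) = 0.60 / √(1/17 + 1/13) = 1.6285
Critical value for a one-sided test at α = 0.02: z_α = 2.054.
Power = P(Z > 2.054 − δ) = Φ(-0.425) = 0.3353.

Power ≈ 0.335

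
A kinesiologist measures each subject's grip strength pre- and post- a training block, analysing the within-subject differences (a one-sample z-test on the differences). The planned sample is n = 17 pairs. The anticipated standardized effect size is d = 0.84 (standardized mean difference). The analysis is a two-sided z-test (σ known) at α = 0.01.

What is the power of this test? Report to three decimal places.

Power ≈ 0.813

Noncentrality parameter: δ = d·√n = 0.84 × √17 = 3.4634
Two-sided α = 0.01 → critical value z_{0.005} = 2.576.
Power = Φ(δ − 2.576) + Φ(−δ − 2.576) = Φ(0.888) + Φ(-6.039) = 0.8126 + 0.0000 = 0.8126.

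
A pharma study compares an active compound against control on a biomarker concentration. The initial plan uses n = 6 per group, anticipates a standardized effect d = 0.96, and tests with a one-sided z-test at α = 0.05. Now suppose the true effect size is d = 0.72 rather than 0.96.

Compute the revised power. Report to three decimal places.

Power ≈ 0.345

With d = 0.72: δ = d·√(n/2) = 0.72 × √(6/2) = 1.2471. Critical value z_{0.05} = 1.645.
Revised power = P(Z > 1.645 − δ) = Φ(-0.398) = 0.3454.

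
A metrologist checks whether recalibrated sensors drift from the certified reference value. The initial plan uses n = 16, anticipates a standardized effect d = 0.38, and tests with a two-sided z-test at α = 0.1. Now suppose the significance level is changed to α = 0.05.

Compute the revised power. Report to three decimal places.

Power ≈ 0.330

δ = d·√n = 0.38 × √16 = 1.5200 (unchanged). New critical value: z_{0.025} = 1.960.
Revised power = Φ(δ − 1.960) + Φ(−δ − 1.960) = Φ(-0.440) + Φ(-3.480) = 0.3300 + 0.0003 = 0.3302.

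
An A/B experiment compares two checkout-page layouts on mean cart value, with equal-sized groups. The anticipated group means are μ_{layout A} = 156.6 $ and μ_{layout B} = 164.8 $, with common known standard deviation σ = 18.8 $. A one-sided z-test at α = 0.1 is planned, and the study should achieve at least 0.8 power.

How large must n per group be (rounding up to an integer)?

Standardized effect: d = |μ_{layout A} − μ_{layout B}| / σ = |156.6 − 164.8| / 18.8 = 0.4362
Set Φ(δ − 1.282) = 0.8; then δ − 1.282 = Φ⁻¹(0.8) = 0.842, giving δ = 2.123.
δ = d·√(n/2) ⇒ n = 2(δ/d)² = 2 × (2.123 / 0.4362)² = 47.39.
Rounding up, n = 48 per group.

n = 48 per group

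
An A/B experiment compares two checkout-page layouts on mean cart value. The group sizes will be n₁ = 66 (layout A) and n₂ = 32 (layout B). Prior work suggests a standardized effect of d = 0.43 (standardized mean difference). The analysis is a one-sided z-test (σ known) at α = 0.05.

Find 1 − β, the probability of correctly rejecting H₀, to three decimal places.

Power ≈ 0.637

Noncentrality parameter: δ = d / √(1/n₁ + 1/n₂) = 0.43 / √(1/66 + 1/32) = 1.9962
One-sided α = 0.05 → critical value z_{0.05} = 1.645.
Power = Φ(δ − 1.645) = Φ(0.351) = 0.6373.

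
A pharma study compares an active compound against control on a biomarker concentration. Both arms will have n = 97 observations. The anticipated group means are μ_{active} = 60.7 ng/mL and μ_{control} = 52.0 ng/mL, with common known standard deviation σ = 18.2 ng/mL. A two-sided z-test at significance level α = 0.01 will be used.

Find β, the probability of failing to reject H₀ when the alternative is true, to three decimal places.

Standardized effect: d = |μ_{active} − μ_{control}| / σ = |60.7 − 52.0| / 18.2 = 0.4780
Noncentrality parameter: δ = d·√(n/2) = 0.4780 × √(97/2) = 3.3290
Critical value for a two-sided test at α = 0.01: z_{α/2} = 2.576.
Power = Φ(δ − 2.576) + Φ(−δ − 2.576) = Φ(0.753) + Φ(-5.905) = 0.7743 + 0.0000 = 0.7743.
Type II error: β = 1 − power = 1 − 0.7743 = 0.2257.

β ≈ 0.226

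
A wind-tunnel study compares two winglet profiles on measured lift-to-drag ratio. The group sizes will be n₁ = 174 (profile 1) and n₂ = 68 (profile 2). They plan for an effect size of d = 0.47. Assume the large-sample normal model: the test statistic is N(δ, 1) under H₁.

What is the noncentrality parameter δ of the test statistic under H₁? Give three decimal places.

δ ≈ 3.286

The noncentrality parameter scales effect size by the design's sample-size factor: δ = d / √(1/n₁ + 1/n₂) = 0.47 / √(1/174 + 1/68) = 3.2864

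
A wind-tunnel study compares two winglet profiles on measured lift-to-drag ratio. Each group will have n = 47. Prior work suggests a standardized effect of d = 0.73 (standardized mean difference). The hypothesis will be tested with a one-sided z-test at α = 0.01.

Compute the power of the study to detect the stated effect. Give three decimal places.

Noncentrality parameter: δ = d·√(n/2) = 0.73 × √(47/2) = 3.5388
One-sided α = 0.01 → critical value z_{0.01} = 2.326.
Power = P(Z > 2.326 − δ) = Φ(1.212) = 0.8873.

Power ≈ 0.887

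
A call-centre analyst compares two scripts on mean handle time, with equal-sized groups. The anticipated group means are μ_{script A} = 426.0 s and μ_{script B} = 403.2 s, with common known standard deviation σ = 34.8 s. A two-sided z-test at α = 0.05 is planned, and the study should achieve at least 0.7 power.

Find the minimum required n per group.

n = 29 per group

Standardized effect: d = |μ_{script A} − μ_{script B}| / σ = |426.0 − 403.2| / 34.8 = 0.6552
For power 0.7 need Φ(δ − z_{0.025}) = 0.7, so δ = z_{0.025} + z_{0.30} = 1.960 + 0.524 = 2.484.
(Ignoring the negligible lower-tail rejection probability gives the usual closed-form inversion.)
δ = d·√(n/2) ⇒ n = 2(δ/d)² = 2 × (2.484 / 0.6552)² = 28.76.
Rounding up, n = 29 per group.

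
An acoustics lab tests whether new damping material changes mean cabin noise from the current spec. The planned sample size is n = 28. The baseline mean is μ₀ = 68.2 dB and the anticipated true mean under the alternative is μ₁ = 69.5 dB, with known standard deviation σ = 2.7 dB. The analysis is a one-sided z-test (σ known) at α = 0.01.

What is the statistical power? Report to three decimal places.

Power ≈ 0.588

Standardized effect: d = |μ₁ − μ₀| / σ = |69.5 − 68.2| / 2.7 = 0.4815
Noncentrality parameter: δ = d·√n = 0.4815 × √28 = 2.5478
One-sided α = 0.01 → critical value z_{0.01} = 2.326.
Power = Φ(δ − 2.326) = Φ(0.221) = 0.5876.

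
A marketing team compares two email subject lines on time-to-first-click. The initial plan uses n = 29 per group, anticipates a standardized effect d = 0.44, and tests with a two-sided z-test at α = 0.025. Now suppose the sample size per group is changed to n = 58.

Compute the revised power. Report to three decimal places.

With n = 58 per group: δ = d·√(n/2) = 0.44 × √(58/2) = 2.3695. Critical value z_{0.0125} = 2.241.
Revised power = Φ(δ − 2.241) + Φ(−δ − 2.241) = Φ(0.128) + Φ(-4.611) = 0.5510 + 0.0000 = 0.5510.

Power ≈ 0.551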